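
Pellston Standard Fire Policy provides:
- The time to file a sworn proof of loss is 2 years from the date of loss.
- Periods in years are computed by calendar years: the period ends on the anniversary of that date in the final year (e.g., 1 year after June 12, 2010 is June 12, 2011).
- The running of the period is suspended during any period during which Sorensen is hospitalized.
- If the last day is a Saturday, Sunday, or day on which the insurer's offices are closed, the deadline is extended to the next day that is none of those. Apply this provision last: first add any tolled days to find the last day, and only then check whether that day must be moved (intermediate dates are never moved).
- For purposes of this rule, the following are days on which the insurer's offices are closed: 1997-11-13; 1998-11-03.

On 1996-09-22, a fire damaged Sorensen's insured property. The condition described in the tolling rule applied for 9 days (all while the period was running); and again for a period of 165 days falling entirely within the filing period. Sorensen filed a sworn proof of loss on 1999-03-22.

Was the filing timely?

No

2 years after 1996-09-22 is September 22, 1998.
Tolling adds 9 days: September 22, 1998 + 9 days = October 1, 1998.
Tolling adds 165 days: October 1, 1998 + 165 days = March 15, 1999.
March 15, 1999 is a Monday and not a day on which the insurer's offices are closed, so no extension applies.
The deadline is March 15, 1999; the filing on March 22, 1999 is after that date.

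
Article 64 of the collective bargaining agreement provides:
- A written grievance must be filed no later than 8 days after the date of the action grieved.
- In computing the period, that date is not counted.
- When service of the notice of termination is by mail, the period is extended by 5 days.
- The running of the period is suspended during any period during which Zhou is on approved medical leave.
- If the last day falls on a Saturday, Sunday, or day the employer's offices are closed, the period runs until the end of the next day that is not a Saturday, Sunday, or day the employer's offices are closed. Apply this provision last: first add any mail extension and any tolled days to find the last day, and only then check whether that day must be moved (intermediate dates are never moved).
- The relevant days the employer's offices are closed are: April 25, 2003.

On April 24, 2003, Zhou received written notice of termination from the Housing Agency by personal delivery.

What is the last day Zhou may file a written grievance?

May 2, 2003

8 days after April 24, 2003 is May 2, 2003.
Service was not by mail, so no mail extension applies.
May 2, 2003 is a Friday and not a day the employer's offices are closed, so no extension applies.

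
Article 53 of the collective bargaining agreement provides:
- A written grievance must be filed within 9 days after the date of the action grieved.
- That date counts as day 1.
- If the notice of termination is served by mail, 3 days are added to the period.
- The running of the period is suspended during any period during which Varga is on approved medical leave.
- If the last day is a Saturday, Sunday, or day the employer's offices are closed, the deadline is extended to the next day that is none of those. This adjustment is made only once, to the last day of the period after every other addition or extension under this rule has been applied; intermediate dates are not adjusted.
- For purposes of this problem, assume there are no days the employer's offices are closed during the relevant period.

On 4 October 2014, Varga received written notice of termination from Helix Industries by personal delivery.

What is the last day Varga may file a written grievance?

Counting 4 October 2014 as day 1, day 9 is October 12, 2014.
Service was not by mail, so no mail extension applies.
October 12, 2014 is Sunday. The next qualifying day is October 13, 2014.

October 13, 2014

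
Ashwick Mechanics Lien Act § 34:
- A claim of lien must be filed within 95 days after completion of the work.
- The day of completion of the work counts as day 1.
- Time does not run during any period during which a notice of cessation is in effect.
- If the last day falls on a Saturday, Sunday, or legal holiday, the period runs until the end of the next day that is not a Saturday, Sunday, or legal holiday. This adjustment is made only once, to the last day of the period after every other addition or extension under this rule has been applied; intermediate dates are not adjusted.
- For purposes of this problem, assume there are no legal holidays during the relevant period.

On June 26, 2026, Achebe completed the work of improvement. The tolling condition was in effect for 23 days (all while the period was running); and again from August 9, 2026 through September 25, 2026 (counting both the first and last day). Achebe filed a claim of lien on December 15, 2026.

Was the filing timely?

Counting June 26, 2026 as day 1, day 95 is September 28, 2026.
Tolling adds 23 days: September 28, 2026 + 23 days = October 21, 2026.
From August 9, 2026 through September 25, 2026 inclusive is 48 days; tolling adds 48 days: October 21, 2026 + 48 days = December 8, 2026.
December 8, 2026 is a Tuesday and not a legal holiday, so no extension applies.
The deadline is December 8, 2026; the filing on December 15, 2026 is after that date.

No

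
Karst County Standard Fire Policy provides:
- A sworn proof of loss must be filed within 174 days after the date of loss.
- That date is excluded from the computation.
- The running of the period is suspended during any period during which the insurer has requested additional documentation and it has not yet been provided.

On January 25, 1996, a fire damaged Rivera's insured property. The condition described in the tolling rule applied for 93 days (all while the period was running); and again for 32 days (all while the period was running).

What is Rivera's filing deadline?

November 19, 1996

174 days after January 25, 1996 is July 17, 1996.
Tolling adds 93 days: July 17, 1996 + 93 days = October 18, 1996.
Tolling adds 32 days: October 18, 1996 + 32 days = November 19, 1996.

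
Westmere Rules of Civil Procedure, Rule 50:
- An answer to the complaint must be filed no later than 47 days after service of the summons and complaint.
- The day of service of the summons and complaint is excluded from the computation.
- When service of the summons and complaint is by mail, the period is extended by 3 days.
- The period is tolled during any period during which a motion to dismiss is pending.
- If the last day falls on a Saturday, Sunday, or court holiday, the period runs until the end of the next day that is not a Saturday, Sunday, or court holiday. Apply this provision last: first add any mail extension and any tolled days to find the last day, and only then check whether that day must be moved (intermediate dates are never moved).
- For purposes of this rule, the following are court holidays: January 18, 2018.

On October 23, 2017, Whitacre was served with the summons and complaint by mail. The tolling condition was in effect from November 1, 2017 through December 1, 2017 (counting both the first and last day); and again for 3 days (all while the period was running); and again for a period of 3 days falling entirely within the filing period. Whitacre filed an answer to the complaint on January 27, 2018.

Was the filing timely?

No

47 days after October 23, 2017 is December 9, 2017.
Service was by mail, adding 3 days: December 9, 2017 + 3 days = December 12, 2017.
From November 1, 2017 through December 1, 2017 inclusive is 31 days; tolling adds 31 days: December 12, 2017 + 31 days = January 12, 2018.
Tolling adds 3 days: January 12, 2018 + 3 days = January 15, 2018.
Tolling adds 3 days: January 15, 2018 + 3 days = January 18, 2018.
January 18, 2018 is a listed holiday. The next qualifying day is January 19, 2018.
The deadline is January 19, 2018; the filing on January 27, 2018 is after that date.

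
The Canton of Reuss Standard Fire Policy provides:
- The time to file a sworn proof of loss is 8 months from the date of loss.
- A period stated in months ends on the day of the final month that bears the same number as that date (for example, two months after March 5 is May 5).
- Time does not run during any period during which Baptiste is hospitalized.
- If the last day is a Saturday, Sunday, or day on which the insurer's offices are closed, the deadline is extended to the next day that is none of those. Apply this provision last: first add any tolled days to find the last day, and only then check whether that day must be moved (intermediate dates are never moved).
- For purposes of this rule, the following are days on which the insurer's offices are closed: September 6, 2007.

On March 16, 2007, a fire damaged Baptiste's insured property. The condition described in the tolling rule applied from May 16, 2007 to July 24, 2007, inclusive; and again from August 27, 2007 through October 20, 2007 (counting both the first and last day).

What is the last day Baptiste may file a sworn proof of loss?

March 20, 2008

8 months after March 16, 2007 is November 16, 2007.
From May 16, 2007 through July 24, 2007 inclusive is 70 days; tolling adds 70 days: November 16, 2007 + 70 days = January 25, 2008.
From August 27, 2007 through October 20, 2007 inclusive is 55 days; tolling adds 55 days: January 25, 2008 + 55 days = March 20, 2008.
March 20, 2008 is a Thursday and not a day on which the insurer's offices are closed, so no extension applies.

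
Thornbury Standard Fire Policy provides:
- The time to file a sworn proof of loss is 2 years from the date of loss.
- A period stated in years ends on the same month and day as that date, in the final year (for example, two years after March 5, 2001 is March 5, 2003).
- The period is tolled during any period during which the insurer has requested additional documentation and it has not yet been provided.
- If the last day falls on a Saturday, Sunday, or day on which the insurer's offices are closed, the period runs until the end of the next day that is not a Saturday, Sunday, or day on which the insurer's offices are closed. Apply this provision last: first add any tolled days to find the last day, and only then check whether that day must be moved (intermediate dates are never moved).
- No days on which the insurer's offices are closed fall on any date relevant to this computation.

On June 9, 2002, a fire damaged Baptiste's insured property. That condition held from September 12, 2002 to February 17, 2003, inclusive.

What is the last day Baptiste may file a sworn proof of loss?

2 years after June 9, 2002 is June 9, 2004.
From September 12, 2002 through February 17, 2003 inclusive is 159 days; tolling adds 159 days: June 9, 2004 + 159 days = November 15, 2004.
November 15, 2004 is a Monday and not a day on which the insurer's offices are closed, so no extension applies.

November 15, 2004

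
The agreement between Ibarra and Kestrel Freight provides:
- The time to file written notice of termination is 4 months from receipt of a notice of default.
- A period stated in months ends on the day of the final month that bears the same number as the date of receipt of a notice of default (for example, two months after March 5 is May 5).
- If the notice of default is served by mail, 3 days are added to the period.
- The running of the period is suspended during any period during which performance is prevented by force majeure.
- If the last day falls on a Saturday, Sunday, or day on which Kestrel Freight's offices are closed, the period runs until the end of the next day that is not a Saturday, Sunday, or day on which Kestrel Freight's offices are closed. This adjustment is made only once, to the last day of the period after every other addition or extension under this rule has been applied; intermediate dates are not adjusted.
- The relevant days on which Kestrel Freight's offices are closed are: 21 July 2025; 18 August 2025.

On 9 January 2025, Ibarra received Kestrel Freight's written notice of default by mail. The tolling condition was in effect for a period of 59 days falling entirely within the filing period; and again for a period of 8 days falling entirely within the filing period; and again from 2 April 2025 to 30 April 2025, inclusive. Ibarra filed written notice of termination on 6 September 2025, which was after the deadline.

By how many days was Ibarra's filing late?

4 months after 9 January 2025 is May 9, 2025.
Service was by mail, adding 3 days: May 9, 2025 + 3 days = May 12, 2025.
Tolling adds 59 days: May 12, 2025 + 59 days = July 10, 2025.
Tolling adds 8 days: July 10, 2025 + 8 days = July 18, 2025.
From April 2, 2025 through April 30, 2025 inclusive is 29 days; tolling adds 29 days: July 18, 2025 + 29 days = August 16, 2025.
August 16, 2025 is Saturday; August 17, 2025 is Sunday; August 18, 2025 is a listed holiday. The next qualifying day is August 19, 2025.
The deadline is August 19, 2025; from August 19, 2025 to September 6, 2025 is 18 days.

18 days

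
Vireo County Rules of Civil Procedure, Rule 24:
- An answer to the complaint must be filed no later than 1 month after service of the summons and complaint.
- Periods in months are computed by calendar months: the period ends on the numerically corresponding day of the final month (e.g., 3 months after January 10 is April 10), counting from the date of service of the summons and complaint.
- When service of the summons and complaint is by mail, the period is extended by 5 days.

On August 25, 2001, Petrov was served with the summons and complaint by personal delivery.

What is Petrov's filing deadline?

1 month after August 25, 2001 is September 25, 2001.
Service was not by mail, so no mail extension applies.

September 25, 2001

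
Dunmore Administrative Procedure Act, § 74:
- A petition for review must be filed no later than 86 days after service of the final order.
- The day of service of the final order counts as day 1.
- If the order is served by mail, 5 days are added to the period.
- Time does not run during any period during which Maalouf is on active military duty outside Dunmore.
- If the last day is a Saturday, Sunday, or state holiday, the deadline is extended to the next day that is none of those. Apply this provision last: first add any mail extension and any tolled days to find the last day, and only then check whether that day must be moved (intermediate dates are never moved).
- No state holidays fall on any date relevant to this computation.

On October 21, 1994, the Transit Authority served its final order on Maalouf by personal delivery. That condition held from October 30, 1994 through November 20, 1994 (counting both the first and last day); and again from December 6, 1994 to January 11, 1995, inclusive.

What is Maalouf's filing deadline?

Counting October 21, 1994 as day 1, day 86 is January 14, 1995.
Service was not by mail, so no mail extension applies.
From October 30, 1994 through November 20, 1994 inclusive is 22 days; tolling adds 22 days: January 14, 1995 + 22 days = February 5, 1995.
From December 6, 1994 through January 11, 1995 inclusive is 37 days; tolling adds 37 days: February 5, 1995 + 37 days = March 14, 1995.
March 14, 1995 is a Tuesday and not a state holiday, so no extension applies.

March 14, 1995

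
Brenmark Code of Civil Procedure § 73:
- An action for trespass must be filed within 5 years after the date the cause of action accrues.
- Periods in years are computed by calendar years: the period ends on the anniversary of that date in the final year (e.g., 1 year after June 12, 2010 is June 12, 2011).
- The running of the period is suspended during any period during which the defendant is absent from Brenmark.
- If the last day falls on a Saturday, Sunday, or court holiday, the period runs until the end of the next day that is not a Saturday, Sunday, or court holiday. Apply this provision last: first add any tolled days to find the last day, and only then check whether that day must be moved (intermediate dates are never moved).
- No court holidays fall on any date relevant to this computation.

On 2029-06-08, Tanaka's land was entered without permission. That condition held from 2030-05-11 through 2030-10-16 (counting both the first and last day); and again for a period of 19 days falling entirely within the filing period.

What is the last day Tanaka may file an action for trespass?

5 years after 2029-06-08 is June 8, 2034.
From May 11, 2030 through October 16, 2030 inclusive is 159 days; tolling adds 159 days: June 8, 2034 + 159 days = November 14, 2034.
Tolling adds 19 days: November 14, 2034 + 19 days = December 3, 2034.
December 3, 2034 is Sunday. The next qualifying day is December 4, 2034.

December 4, 2034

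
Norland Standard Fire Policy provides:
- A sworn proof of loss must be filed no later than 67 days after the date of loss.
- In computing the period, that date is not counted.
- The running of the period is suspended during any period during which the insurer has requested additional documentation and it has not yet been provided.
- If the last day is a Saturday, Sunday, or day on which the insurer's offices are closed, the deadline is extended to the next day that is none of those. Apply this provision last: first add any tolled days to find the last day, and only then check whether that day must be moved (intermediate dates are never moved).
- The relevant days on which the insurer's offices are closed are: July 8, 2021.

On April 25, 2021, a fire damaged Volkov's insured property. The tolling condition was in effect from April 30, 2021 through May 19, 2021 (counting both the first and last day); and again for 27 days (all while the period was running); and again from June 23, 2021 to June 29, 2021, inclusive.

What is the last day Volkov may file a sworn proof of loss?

67 days after April 25, 2021 is July 1, 2021.
From April 30, 2021 through May 19, 2021 inclusive is 20 days; tolling adds 20 days: July 1, 2021 + 20 days = July 21, 2021.
Tolling adds 27 days: July 21, 2021 + 27 days = August 17, 2021.
From June 23, 2021 through June 29, 2021 inclusive is 7 days; tolling adds 7 days: August 17, 2021 + 7 days = August 24, 2021.
August 24, 2021 is a Tuesday and not a day on which the insurer's offices are closed, so no extension applies.

August 24, 2021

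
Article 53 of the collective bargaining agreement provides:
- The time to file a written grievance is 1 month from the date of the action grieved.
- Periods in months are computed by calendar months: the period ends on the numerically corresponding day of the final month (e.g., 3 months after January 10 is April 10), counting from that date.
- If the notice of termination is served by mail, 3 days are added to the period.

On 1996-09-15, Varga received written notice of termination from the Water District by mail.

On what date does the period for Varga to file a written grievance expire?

October 18, 1996

1 month after 1996-09-15 is October 15, 1996.
Service was by mail, adding 3 days: October 15, 1996 + 3 days = October 18, 1996.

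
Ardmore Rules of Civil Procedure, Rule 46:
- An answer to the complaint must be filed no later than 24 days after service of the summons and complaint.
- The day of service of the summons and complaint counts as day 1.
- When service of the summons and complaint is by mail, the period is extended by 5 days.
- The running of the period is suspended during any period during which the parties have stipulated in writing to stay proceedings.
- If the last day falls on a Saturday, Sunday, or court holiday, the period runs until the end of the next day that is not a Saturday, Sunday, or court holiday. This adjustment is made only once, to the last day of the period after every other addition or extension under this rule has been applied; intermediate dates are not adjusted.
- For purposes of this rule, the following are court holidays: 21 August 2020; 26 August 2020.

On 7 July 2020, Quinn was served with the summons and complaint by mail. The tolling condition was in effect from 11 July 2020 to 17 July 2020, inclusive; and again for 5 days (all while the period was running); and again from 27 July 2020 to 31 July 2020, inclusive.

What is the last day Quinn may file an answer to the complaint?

Counting 7 July 2020 as day 1, day 24 is July 30, 2020.
Service was by mail, adding 5 days: July 30, 2020 + 5 days = August 4, 2020.
From July 11, 2020 through July 17, 2020 inclusive is 7 days; tolling adds 7 days: August 4, 2020 + 7 days = August 11, 2020.
Tolling adds 5 days: August 11, 2020 + 5 days = August 16, 2020.
From July 27, 2020 through July 31, 2020 inclusive is 5 days; tolling adds 5 days: August 16, 2020 + 5 days = August 21, 2020.
August 21, 2020 is a listed holiday; August 22, 2020 is Saturday; August 23, 2020 is Sunday. The next qualifying day is August 24, 2020.

August 24, 2020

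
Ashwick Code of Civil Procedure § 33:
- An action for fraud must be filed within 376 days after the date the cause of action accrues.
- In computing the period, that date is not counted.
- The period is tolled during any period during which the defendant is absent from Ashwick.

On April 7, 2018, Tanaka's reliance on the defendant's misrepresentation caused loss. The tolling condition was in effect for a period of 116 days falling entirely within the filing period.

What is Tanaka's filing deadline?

376 days after April 7, 2018 is April 18, 2019.
Tolling adds 116 days: April 18, 2019 + 116 days = August 12, 2019.

August 12, 2019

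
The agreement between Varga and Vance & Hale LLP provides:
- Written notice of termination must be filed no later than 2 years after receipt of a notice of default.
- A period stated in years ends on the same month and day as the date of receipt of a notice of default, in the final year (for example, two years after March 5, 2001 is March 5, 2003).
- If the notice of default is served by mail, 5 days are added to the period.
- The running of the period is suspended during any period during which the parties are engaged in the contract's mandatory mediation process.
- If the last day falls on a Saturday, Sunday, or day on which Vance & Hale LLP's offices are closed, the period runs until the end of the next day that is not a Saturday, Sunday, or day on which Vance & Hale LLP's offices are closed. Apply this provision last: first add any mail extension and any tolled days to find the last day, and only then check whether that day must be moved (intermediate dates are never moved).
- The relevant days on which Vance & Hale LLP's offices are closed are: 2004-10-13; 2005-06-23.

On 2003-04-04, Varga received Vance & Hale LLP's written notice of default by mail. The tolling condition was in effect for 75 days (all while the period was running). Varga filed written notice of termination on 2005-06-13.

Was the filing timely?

2 years after 2003-04-04 is April 4, 2005.
Service was by mail, adding 5 days: April 4, 2005 + 5 days = April 9, 2005.
Tolling adds 75 days: April 9, 2005 + 75 days = June 23, 2005.
June 23, 2005 is a listed holiday. The next qualifying day is June 24, 2005.
The deadline is June 24, 2005; the filing on June 13, 2005 is on or before that date.

Yes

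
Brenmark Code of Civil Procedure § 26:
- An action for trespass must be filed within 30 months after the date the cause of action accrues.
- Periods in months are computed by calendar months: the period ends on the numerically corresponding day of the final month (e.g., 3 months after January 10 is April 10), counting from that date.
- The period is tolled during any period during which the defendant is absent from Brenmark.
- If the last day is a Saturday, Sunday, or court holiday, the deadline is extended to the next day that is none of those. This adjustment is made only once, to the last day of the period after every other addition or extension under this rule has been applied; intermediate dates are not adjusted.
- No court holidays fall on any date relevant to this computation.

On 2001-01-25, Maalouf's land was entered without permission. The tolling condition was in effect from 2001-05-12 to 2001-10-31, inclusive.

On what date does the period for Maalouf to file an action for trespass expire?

January 14, 2004

30 months after 2001-01-25 is July 25, 2003.
From May 12, 2001 through October 31, 2001 inclusive is 173 days; tolling adds 173 days: July 25, 2003 + 173 days = January 14, 2004.
January 14, 2004 is a Wednesday and not a court holiday, so no extension applies.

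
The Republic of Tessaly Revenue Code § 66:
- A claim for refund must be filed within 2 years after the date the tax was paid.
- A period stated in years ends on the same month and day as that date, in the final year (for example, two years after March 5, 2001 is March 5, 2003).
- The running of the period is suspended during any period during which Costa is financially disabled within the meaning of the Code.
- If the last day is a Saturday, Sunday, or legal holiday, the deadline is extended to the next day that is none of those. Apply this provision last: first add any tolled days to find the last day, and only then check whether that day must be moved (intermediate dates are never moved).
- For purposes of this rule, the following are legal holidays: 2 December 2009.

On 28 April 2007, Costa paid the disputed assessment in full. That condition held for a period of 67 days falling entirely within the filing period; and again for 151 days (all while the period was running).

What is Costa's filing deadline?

December 3, 2009

2 years after 28 April 2007 is April 28, 2009.
Tolling adds 67 days: April 28, 2009 + 67 days = July 4, 2009.
Tolling adds 151 days: July 4, 2009 + 151 days = December 2, 2009.
December 2, 2009 is a listed holiday. The next qualifying day is December 3, 2009.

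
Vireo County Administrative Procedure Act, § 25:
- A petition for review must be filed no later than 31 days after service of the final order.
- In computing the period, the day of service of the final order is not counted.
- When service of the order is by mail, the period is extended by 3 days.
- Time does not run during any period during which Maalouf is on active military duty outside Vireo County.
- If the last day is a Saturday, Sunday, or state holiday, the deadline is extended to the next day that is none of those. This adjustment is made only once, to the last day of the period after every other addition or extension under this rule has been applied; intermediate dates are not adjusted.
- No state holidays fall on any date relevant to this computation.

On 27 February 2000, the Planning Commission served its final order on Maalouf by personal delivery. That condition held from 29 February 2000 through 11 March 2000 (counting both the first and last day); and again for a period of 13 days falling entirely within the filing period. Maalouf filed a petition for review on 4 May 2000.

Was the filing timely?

31 days after 27 February 2000 is March 29, 2000.
Service was not by mail, so no mail extension applies.
From February 29, 2000 through March 11, 2000 inclusive is 12 days; tolling adds 12 days: March 29, 2000 + 12 days = April 10, 2000.
Tolling adds 13 days: April 10, 2000 + 13 days = April 23, 2000.
April 23, 2000 is Sunday. The next qualifying day is April 24, 2000.
The deadline is April 24, 2000; the filing on May 4, 2000 is after that date.

No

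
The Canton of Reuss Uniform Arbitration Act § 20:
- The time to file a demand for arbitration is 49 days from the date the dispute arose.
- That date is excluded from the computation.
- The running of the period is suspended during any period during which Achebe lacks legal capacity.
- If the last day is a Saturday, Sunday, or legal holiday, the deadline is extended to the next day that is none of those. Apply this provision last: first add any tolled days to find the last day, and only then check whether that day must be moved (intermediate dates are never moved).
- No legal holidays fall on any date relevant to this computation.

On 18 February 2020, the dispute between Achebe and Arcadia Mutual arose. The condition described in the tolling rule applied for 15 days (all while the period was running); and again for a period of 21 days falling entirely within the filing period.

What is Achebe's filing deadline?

May 13, 2020

49 days after 18 February 2020 is April 7, 2020.
Tolling adds 15 days: April 7, 2020 + 15 days = April 22, 2020.
Tolling adds 21 days: April 22, 2020 + 21 days = May 13, 2020.
May 13, 2020 is a Wednesday and not a legal holiday, so no extension applies.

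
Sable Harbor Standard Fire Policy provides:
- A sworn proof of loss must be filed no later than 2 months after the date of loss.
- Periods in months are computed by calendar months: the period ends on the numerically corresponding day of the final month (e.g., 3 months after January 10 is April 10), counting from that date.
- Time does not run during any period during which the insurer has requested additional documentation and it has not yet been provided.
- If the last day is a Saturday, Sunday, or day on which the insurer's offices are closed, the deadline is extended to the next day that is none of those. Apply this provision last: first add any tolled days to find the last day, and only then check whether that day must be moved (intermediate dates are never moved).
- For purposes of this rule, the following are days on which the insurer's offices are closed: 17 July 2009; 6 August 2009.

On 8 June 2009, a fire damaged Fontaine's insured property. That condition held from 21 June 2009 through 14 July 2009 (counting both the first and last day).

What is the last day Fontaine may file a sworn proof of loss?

September 1, 2009

2 months after 8 June 2009 is August 8, 2009.
From June 21, 2009 through July 14, 2009 inclusive is 24 days; tolling adds 24 days: August 8, 2009 + 24 days = September 1, 2009.
September 1, 2009 is a Tuesday and not a day on which the insurer's offices are closed, so no extension applies.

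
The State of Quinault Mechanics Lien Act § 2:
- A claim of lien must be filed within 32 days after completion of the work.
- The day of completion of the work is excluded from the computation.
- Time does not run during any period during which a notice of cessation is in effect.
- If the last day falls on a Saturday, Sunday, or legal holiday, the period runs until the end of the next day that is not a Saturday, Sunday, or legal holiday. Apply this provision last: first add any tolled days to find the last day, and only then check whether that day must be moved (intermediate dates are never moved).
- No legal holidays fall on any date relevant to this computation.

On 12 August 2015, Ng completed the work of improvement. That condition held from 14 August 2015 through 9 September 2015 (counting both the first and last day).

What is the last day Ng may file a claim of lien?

32 days after 12 August 2015 is September 13, 2015.
From August 14, 2015 through September 9, 2015 inclusive is 27 days; tolling adds 27 days: September 13, 2015 + 27 days = October 10, 2015.
October 10, 2015 is Saturday; October 11, 2015 is Sunday. The next qualifying day is October 12, 2015.

October 12, 2015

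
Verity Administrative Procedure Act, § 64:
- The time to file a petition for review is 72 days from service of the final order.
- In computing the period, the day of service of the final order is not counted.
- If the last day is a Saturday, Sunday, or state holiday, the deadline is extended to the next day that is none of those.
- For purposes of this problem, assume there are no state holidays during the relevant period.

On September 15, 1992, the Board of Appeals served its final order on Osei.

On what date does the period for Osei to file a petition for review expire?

November 26, 1992

72 days after September 15, 1992 is November 26, 1992.
November 26, 1992 is a Thursday and not a state holiday, so no extension applies.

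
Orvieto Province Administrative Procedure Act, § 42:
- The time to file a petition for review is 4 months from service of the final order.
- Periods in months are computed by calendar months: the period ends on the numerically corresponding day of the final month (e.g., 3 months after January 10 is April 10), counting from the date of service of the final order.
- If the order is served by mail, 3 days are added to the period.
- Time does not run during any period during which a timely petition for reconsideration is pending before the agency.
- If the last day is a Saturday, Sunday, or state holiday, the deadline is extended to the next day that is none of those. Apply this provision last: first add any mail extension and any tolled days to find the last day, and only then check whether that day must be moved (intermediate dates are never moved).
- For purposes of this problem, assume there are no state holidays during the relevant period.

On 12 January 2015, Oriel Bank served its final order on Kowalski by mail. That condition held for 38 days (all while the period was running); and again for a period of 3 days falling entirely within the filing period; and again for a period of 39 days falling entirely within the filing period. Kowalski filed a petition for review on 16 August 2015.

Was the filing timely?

4 months after 12 January 2015 is May 12, 2015.
Service was by mail, adding 3 days: May 12, 2015 + 3 days = May 15, 2015.
Tolling adds 38 days: May 15, 2015 + 38 days = June 22, 2015.
Tolling adds 3 days: June 22, 2015 + 3 days = June 25, 2015.
Tolling adds 39 days: June 25, 2015 + 39 days = August 3, 2015.
August 3, 2015 is a Monday and not a state holiday, so no extension applies.
The deadline is August 3, 2015; the filing on August 16, 2015 is after that date.

No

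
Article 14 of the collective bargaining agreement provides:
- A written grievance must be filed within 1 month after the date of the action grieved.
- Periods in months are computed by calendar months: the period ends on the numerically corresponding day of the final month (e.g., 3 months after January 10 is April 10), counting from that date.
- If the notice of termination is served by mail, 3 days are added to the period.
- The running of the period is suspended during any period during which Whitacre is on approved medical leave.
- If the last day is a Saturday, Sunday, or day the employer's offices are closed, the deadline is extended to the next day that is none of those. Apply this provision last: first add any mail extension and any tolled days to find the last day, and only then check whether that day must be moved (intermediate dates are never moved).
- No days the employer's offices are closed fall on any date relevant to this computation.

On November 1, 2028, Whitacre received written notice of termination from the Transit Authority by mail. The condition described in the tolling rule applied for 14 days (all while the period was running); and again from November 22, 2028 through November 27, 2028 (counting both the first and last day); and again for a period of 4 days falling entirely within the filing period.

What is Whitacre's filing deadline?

December 28, 2028

1 month after November 1, 2028 is December 1, 2028.
Service was by mail, adding 3 days: December 1, 2028 + 3 days = December 4, 2028.
Tolling adds 14 days: December 4, 2028 + 14 days = December 18, 2028.
From November 22, 2028 through November 27, 2028 inclusive is 6 days; tolling adds 6 days: December 18, 2028 + 6 days = December 24, 2028.
Tolling adds 4 days: December 24, 2028 + 4 days = December 28, 2028.
December 28, 2028 is a Thursday and not a day the employer's offices are closed, so no extension applies.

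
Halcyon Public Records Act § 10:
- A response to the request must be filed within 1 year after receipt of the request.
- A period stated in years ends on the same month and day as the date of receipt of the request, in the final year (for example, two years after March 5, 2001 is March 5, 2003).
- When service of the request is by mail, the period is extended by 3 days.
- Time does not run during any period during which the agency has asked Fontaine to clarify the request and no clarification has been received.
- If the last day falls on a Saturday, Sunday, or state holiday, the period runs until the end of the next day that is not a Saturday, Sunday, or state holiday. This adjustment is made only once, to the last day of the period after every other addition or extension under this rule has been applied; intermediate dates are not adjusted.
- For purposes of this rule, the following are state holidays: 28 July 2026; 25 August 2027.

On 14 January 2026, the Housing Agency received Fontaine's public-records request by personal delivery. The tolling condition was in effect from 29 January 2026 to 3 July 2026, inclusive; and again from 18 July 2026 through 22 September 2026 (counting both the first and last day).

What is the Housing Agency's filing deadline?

August 26, 2027

1 year after 14 January 2026 is January 14, 2027.
Service was not by mail, so no mail extension applies.
From January 29, 2026 through July 3, 2026 inclusive is 156 days; tolling adds 156 days: January 14, 2027 + 156 days = June 19, 2027.
From July 18, 2026 through September 22, 2026 inclusive is 67 days; tolling adds 67 days: June 19, 2027 + 67 days = August 25, 2027.
August 25, 2027 is a listed holiday. The next qualifying day is August 26, 2027.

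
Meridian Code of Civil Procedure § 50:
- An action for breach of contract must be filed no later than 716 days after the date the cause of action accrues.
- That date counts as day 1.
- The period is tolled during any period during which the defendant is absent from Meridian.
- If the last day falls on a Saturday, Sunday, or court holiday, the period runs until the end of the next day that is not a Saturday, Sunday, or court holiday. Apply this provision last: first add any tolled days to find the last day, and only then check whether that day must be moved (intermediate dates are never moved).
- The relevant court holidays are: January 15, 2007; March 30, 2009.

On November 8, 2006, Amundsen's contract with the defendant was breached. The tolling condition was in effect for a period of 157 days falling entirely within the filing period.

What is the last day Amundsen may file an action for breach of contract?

Counting November 8, 2006 as day 1, day 716 is October 23, 2008.
Tolling adds 157 days: October 23, 2008 + 157 days = March 29, 2009.
March 29, 2009 is Sunday; March 30, 2009 is a listed holiday. The next qualifying day is March 31, 2009.

March 31, 2009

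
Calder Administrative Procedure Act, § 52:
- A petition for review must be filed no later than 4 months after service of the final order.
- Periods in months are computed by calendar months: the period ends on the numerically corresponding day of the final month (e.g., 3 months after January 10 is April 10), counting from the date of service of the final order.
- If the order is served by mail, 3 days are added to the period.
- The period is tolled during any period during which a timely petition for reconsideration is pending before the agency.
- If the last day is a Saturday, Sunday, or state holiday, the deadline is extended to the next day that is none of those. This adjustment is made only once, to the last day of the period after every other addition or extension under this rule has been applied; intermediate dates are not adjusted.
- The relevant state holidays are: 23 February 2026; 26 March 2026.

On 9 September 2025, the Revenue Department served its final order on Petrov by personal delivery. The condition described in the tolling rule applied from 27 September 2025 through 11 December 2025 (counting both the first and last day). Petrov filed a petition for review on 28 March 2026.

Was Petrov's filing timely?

4 months after 9 September 2025 is January 9, 2026.
Service was not by mail, so no mail extension applies.
From September 27, 2025 through December 11, 2025 inclusive is 76 days; tolling adds 76 days: January 9, 2026 + 76 days = March 26, 2026.
March 26, 2026 is a listed holiday. The next qualifying day is March 27, 2026.
The deadline is March 27, 2026; the filing on March 28, 2026 is after that date.

No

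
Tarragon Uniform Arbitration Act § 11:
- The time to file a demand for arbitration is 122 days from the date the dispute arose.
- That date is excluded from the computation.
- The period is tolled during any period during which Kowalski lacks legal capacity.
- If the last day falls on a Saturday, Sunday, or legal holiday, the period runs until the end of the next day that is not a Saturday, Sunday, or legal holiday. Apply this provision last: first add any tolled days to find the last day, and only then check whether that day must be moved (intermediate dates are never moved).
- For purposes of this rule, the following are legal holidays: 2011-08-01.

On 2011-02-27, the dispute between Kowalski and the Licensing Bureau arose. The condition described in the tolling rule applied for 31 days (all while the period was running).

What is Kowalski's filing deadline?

August 2, 2011

122 days after 2011-02-27 is June 29, 2011.
Tolling adds 31 days: June 29, 2011 + 31 days = July 30, 2011.
July 30, 2011 is Saturday; July 31, 2011 is Sunday; August 1, 2011 is a listed holiday. The next qualifying day is August 2, 2011.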